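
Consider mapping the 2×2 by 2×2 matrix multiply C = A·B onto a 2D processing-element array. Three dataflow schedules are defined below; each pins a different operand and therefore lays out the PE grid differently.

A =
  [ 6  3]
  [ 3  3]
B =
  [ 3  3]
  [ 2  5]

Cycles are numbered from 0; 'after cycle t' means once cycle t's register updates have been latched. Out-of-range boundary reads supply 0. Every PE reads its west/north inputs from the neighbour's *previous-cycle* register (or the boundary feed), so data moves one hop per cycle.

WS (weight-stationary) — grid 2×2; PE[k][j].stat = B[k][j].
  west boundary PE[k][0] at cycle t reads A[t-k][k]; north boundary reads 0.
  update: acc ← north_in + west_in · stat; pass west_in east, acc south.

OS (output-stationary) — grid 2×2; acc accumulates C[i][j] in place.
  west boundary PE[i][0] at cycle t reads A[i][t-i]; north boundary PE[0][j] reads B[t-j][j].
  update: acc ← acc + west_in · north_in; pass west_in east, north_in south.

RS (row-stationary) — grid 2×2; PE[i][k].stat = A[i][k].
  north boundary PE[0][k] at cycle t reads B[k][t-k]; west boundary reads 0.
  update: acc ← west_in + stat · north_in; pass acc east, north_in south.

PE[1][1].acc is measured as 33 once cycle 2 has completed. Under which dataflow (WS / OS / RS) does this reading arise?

dataflow = WS

— WS: 2×2; PE[1][1] trace:
  after 0 — PE[1][1] acc=0, pass-E 0, pass-S 0
  after 1 — PE[1][1] acc=0, pass-E 0, pass-S 0
  after 2 — PE[1][1] acc=33, pass-E 3, pass-S 33
— OS: 2×2; PE[1][1] trace:
  after 0 — PE[1][1] acc=0, pass-E 0, pass-S 0
  after 1 — PE[1][1] acc=0, pass-E 0, pass-S 0
  after 2 — PE[1][1] acc=9, pass-E 3, pass-S 3
— RS: 2×2; PE[1][1] trace:
  after 0 — PE[1][1] acc=0, pass-E 0, pass-S 0
  after 1 — PE[1][1] acc=0, pass-E 0, pass-S 0
  after 2 — PE[1][1] acc=15, pass-E 15, pass-S 2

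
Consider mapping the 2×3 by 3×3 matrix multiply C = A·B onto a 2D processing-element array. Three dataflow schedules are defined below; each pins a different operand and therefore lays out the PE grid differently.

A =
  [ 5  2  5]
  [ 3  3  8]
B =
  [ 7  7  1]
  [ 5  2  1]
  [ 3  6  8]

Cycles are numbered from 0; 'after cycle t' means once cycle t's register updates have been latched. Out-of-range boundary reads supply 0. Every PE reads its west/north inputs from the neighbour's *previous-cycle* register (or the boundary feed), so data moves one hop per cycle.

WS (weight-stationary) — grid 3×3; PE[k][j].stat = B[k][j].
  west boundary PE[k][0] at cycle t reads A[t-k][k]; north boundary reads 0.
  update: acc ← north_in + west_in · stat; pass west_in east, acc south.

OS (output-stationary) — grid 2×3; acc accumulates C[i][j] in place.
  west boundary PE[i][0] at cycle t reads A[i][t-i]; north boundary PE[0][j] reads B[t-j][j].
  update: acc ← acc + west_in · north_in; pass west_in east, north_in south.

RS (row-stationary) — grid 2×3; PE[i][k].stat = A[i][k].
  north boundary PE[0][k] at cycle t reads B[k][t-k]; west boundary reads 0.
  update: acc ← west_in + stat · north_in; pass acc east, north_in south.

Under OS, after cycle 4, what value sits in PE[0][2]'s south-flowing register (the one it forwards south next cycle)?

OS 2×3: PE[0][2] cycle-by-cycle (with neighbour feeds):
  after 0 — PE[0][1] acc=0, pass-E 0, pass-S 0
  after 0 — PE[0][2] acc=0, pass-E 0, pass-S 0
  after 1 — PE[0][1] acc=35, pass-E 5, pass-S 7
  after 1 — PE[0][2] acc=0, pass-E 0, pass-S 0
  after 2 — PE[0][1] acc=39, pass-E 2, pass-S 2
  after 2 — PE[0][2] acc=5, pass-E 5, pass-S 1
  after 3 — PE[0][1] acc=69, pass-E 5, pass-S 6
  after 3 — PE[0][2] acc=7, pass-E 2, pass-S 1
  after 4 — PE[0][1] acc=69, pass-E 0, pass-S 0
  after 4 — PE[0][2] acc=47, pass-E 5, pass-S 8

register = 8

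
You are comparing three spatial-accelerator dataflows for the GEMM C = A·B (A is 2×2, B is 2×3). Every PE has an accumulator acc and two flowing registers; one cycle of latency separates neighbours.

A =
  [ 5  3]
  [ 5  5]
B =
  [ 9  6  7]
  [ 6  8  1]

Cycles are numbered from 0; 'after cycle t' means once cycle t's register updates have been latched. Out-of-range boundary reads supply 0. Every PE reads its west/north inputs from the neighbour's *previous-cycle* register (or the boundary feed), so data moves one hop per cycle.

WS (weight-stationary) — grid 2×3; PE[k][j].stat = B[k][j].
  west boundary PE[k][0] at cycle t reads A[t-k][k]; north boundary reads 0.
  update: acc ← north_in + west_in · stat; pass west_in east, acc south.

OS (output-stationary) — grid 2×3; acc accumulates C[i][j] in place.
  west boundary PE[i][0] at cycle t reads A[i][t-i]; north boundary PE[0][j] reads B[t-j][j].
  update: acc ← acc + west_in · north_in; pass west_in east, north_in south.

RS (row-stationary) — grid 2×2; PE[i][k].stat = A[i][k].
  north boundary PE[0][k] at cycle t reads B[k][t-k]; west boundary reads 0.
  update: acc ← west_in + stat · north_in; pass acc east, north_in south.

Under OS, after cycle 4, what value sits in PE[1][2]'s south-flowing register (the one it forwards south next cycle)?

register = 1

Tracing OS — 2×3 array, target PE[1][2]:
  [0] (0,2) acc=0 (h:0 v:0)
  [0] (1,1) acc=0 (h:0 v:0)
  [0] (1,2) acc=0 (h:0 v:0)
  [1] (0,2) acc=0 (h:0 v:0)
  [1] (1,1) acc=0 (h:0 v:0)
  [1] (1,2) acc=0 (h:0 v:0)
  [2] (0,2) acc=35 (h:5 v:7)
  [2] (1,1) acc=30 (h:5 v:6)
  [2] (1,2) acc=0 (h:0 v:0)
  [3] (0,2) acc=38 (h:3 v:1)
  [3] (1,1) acc=70 (h:5 v:8)
  [3] (1,2) acc=35 (h:5 v:7)
  [4] (0,2) acc=38 (h:0 v:0)
  [4] (1,1) acc=70 (h:0 v:0)
  [4] (1,2) acc=40 (h:5 v:1)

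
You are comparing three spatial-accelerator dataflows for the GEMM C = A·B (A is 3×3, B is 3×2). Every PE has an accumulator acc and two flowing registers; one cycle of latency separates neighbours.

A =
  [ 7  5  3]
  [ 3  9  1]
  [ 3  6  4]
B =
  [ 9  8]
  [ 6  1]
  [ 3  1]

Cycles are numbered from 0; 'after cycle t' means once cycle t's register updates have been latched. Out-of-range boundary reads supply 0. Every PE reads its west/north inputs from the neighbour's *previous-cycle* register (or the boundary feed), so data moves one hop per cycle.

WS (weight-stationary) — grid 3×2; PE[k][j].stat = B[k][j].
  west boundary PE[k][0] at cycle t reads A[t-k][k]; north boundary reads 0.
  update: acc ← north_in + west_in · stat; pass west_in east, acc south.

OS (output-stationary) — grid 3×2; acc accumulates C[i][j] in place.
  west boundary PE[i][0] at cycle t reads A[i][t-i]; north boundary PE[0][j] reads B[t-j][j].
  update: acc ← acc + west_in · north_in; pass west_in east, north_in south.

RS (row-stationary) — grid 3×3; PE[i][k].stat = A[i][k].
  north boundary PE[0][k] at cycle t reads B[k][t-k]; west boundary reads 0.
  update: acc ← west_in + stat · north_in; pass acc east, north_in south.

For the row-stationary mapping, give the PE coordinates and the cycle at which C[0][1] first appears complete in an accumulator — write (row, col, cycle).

(row, col, cycle) = (0, 2, 3)

RS: C[0][1] accumulates in PE[0][2]:
  c0 r0c2: 0 / 0 / 0
  c1 r0c2: 0 / 0 / 0
  c2 r0c2: 102 / 102 / 3
  c3 r0c2: 64 / 64 / 1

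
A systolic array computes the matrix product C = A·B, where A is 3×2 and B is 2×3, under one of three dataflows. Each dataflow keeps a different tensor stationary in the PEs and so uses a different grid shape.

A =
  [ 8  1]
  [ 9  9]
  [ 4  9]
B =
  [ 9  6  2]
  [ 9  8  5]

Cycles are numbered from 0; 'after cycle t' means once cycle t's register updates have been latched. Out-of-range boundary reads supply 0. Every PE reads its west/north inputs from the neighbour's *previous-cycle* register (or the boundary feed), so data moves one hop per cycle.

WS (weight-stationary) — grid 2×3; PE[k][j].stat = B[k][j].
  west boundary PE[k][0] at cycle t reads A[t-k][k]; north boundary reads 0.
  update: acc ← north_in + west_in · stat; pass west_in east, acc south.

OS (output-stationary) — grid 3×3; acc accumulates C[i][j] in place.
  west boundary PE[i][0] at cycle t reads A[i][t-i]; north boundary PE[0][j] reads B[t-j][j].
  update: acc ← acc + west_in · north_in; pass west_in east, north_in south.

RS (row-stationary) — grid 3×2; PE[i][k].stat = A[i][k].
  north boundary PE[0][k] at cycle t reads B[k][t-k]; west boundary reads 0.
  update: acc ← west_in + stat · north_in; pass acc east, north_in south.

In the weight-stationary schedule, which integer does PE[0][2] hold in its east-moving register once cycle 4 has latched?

register = 4

WS on a 2×3 grid — tracing PE[0][2] and its feeders:
  0: (0,1).acc=0  regs=<0,0>
  0: (0,2).acc=0  regs=<0,0>
  1: (0,1).acc=48  regs=<8,48>
  1: (0,2).acc=0  regs=<0,0>
  2: (0,1).acc=54  regs=<9,54>
  2: (0,2).acc=16  regs=<8,16>
  3: (0,1).acc=24  regs=<4,24>
  3: (0,2).acc=18  regs=<9,18>
  4: (0,1).acc=0  regs=<0,0>
  4: (0,2).acc=8  regs=<4,8>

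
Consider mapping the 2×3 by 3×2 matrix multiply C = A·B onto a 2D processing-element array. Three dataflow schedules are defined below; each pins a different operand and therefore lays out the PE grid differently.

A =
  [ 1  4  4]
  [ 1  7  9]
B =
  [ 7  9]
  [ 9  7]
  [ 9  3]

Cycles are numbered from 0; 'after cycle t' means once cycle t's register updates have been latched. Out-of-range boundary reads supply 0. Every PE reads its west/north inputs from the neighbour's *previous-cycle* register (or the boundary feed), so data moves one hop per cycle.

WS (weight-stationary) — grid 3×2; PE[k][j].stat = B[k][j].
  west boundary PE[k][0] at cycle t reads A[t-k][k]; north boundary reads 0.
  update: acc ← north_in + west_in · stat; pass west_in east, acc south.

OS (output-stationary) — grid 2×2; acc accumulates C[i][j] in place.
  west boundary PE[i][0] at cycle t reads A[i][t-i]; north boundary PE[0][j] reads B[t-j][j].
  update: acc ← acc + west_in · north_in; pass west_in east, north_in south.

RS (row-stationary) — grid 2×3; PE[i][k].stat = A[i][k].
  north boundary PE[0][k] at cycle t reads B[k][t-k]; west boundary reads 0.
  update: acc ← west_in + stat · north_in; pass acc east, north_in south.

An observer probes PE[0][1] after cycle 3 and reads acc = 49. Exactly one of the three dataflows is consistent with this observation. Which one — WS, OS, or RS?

Under WS (3×2), PE[0][1]:
  c0 r0c1: 0 / 0 / 0
  c1 r0c1: 9 / 1 / 9
  c2 r0c1: 9 / 1 / 9
  c3 r0c1: 0 / 0 / 0
Under OS (2×2), PE[0][1]:
  c0 r0c1: 0 / 0 / 0
  c1 r0c1: 9 / 1 / 9
  c2 r0c1: 37 / 4 / 7
  c3 r0c1: 49 / 4 / 3
Under RS (2×3), PE[0][1]:
  c0 r0c1: 0 / 0 / 0
  c1 r0c1: 43 / 43 / 9
  c2 r0c1: 37 / 37 / 7
  c3 r0c1: 0 / 0 / 0

dataflow = OS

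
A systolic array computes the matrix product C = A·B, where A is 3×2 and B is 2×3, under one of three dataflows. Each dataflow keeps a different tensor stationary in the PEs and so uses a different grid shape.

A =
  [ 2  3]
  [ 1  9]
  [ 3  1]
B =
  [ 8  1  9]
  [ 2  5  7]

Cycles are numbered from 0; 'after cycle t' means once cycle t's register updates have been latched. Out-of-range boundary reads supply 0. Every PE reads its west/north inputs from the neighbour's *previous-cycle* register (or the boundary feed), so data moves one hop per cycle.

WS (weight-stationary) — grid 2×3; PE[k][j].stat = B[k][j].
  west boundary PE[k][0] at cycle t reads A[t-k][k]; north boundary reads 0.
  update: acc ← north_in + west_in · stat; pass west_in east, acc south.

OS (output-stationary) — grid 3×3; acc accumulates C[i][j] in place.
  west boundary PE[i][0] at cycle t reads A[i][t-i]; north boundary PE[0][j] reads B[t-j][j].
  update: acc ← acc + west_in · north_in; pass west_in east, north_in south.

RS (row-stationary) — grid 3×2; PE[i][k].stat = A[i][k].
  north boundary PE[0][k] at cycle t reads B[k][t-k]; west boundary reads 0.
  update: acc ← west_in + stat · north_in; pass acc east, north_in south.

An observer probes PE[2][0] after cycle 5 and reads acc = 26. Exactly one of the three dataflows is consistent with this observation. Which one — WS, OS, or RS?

dataflow = OS

WS: PE[2][0] is outside its 2×3 grid.
OS [3×3] PE[2][0] across cycles:
  @0  [2,0]  acc 0  |  →0  ↓0
  @1  [2,0]  acc 0  |  →0  ↓0
  @2  [2,0]  acc 24  |  →3  ↓8
  @3  [2,0]  acc 26  |  →1  ↓2
  @4  [2,0]  acc 26  |  →0  ↓0
  @5  [2,0]  acc 26  |  →0  ↓0
RS [3×2] PE[2][0] across cycles:
  @0  [2,0]  acc 0  |  →0  ↓0
  @1  [2,0]  acc 0  |  →0  ↓0
  @2  [2,0]  acc 24  |  →24  ↓8
  @3  [2,0]  acc 3  |  →3  ↓1
  @4  [2,0]  acc 27  |  →27  ↓9
  @5  [2,0]  acc 0  |  →0  ↓0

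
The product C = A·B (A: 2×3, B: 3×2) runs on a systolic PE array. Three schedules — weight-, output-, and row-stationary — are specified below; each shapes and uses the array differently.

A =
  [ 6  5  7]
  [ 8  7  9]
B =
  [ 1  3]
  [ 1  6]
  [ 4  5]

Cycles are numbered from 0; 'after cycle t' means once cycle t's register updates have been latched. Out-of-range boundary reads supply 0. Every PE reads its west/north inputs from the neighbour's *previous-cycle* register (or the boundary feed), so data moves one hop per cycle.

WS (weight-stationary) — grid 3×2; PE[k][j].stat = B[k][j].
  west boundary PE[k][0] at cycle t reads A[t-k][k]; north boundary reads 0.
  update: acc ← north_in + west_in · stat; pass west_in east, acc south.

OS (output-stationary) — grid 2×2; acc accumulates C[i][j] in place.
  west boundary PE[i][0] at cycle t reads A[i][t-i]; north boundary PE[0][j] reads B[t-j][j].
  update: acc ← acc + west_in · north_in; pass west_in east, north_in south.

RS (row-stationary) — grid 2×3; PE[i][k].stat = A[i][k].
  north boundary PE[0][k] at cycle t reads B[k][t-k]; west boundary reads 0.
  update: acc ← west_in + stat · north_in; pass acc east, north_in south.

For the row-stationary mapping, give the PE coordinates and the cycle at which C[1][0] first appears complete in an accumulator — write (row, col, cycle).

(row, col, cycle) = (1, 2, 3)

RS — PE[1][2] is where C[1][0] collects:
  0: (1,2).acc=0  regs=<0,0>
  1: (1,2).acc=0  regs=<0,0>
  2: (1,2).acc=0  regs=<0,0>
  3: (1,2).acc=51  regs=<51,4>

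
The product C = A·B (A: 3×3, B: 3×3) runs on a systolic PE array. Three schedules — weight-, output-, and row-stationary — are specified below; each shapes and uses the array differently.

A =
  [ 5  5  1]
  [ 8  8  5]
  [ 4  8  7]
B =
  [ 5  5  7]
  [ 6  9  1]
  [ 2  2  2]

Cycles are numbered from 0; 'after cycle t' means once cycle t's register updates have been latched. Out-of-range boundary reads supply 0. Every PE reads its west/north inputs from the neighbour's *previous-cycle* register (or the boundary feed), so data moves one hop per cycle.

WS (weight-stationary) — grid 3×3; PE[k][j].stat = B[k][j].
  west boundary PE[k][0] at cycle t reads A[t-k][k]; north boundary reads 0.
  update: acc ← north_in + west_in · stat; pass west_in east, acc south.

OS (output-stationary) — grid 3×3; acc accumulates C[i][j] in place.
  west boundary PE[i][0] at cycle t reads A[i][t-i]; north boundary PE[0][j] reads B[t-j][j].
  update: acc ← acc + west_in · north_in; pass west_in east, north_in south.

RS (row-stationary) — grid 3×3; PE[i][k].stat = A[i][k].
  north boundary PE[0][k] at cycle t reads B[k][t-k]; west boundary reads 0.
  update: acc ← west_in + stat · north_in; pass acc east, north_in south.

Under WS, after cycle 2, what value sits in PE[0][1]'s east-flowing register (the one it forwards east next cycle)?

register = 8

WS (3×3). Following PE[0][1] plus its west/north inputs:
  step 0 · PE0,0: acc=25; fwd→5 fwd↓25
  step 0 · PE0,1: acc=0; fwd→0 fwd↓0
  step 1 · PE0,0: acc=40; fwd→8 fwd↓40
  step 1 · PE0,1: acc=25; fwd→5 fwd↓25
  step 2 · PE0,0: acc=20; fwd→4 fwd↓20
  step 2 · PE0,1: acc=40; fwd→8 fwd↓40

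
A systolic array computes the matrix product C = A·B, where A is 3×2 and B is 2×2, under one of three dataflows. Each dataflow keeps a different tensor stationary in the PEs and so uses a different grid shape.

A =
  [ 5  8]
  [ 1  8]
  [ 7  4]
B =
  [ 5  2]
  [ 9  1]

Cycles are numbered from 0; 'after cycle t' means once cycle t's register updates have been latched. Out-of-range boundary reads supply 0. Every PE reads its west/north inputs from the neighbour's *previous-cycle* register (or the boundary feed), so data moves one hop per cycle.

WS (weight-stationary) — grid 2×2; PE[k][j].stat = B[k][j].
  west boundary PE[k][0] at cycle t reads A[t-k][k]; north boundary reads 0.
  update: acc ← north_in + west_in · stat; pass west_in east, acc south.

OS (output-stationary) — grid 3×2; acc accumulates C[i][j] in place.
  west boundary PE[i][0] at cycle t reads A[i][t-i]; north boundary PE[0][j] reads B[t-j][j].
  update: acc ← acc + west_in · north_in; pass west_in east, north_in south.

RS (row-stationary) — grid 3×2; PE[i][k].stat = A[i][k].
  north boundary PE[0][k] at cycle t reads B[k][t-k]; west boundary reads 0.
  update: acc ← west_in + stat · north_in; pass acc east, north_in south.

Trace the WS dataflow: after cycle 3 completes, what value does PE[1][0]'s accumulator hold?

PE[1][0].acc = 71

Tracing WS — 2×2 array, target PE[1][0]:
  [0] (0,0) acc=25 (h:5 v:25)
  [0] (1,0) acc=0 (h:0 v:0)
  [1] (0,0) acc=5 (h:1 v:5)
  [1] (1,0) acc=97 (h:8 v:97)
  [2] (0,0) acc=35 (h:7 v:35)
  [2] (1,0) acc=77 (h:8 v:77)
  [3] (0,0) acc=0 (h:0 v:0)
  [3] (1,0) acc=71 (h:4 v:71)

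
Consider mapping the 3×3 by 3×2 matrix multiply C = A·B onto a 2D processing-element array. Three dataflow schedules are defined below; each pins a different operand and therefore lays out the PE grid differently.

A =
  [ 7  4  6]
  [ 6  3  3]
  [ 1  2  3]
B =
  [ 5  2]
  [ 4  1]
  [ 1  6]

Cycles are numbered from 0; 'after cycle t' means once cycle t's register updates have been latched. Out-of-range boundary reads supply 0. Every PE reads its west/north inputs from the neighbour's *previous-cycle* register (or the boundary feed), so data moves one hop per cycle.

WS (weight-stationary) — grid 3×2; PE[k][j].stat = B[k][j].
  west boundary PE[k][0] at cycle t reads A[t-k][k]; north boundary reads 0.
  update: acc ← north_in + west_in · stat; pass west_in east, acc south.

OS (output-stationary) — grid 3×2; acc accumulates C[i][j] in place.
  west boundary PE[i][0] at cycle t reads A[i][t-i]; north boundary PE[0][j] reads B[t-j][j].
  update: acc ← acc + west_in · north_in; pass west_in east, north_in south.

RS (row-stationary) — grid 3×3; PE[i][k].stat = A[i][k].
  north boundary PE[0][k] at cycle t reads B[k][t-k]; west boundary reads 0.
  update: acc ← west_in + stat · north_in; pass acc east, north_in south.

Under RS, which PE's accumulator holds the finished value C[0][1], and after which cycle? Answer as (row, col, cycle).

(row, col, cycle) = (0, 2, 3)

Under RS, C[0][1] lands at PE[0][2]:
  0: (0,2).acc=0  regs=<0,0>
  1: (0,2).acc=0  regs=<0,0>
  2: (0,2).acc=57  regs=<57,1>
  3: (0,2).acc=54  regs=<54,6>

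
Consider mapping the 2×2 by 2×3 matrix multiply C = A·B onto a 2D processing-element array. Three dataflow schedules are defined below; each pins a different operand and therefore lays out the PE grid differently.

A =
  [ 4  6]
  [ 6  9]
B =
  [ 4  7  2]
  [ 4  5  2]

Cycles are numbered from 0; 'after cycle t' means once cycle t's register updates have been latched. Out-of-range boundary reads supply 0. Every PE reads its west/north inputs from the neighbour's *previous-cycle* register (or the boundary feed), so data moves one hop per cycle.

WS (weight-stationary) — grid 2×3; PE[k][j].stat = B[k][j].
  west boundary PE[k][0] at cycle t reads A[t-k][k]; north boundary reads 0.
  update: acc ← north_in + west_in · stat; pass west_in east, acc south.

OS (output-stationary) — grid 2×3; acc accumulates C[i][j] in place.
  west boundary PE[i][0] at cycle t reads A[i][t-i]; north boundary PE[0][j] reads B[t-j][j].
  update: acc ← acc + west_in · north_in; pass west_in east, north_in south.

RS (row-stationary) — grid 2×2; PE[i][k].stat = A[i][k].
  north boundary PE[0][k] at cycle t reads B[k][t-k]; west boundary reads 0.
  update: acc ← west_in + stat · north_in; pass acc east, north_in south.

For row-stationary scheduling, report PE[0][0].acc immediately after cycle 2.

PE[0][0].acc = 8

RS 2×2: PE[0][0] cycle-by-cycle (with neighbour feeds):
  t=0 PE[0][0]: acc=16 h=16 v=4
  t=1 PE[0][0]: acc=28 h=28 v=7
  t=2 PE[0][0]: acc=8 h=8 v=2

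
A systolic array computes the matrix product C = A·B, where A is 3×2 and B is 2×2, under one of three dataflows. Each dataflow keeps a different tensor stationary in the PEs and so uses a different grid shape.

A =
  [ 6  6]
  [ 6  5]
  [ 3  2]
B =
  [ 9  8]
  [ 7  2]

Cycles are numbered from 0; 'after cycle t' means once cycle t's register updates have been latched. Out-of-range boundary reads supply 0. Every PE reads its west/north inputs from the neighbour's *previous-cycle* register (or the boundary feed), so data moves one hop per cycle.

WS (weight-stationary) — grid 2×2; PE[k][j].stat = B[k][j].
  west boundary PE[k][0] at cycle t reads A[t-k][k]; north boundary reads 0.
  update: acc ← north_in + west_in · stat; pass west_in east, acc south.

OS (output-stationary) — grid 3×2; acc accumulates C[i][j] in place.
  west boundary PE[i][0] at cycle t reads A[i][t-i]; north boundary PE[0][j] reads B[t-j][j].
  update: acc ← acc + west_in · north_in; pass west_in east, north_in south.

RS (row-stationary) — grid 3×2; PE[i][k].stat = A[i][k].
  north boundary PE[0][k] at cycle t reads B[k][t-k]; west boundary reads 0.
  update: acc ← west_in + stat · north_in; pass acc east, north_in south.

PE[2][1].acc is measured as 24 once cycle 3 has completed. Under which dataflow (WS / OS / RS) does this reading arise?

WS (2×2): PE[2][1] does not exist.
OS [3×2] PE[2][1] across cycles:
  c0 r2c1: 0 / 0 / 0
  c1 r2c1: 0 / 0 / 0
  c2 r2c1: 0 / 0 / 0
  c3 r2c1: 24 / 3 / 8
RS [3×2] PE[2][1] across cycles:
  c0 r2c1: 0 / 0 / 0
  c1 r2c1: 0 / 0 / 0
  c2 r2c1: 0 / 0 / 0
  c3 r2c1: 41 / 41 / 7

dataflow = OS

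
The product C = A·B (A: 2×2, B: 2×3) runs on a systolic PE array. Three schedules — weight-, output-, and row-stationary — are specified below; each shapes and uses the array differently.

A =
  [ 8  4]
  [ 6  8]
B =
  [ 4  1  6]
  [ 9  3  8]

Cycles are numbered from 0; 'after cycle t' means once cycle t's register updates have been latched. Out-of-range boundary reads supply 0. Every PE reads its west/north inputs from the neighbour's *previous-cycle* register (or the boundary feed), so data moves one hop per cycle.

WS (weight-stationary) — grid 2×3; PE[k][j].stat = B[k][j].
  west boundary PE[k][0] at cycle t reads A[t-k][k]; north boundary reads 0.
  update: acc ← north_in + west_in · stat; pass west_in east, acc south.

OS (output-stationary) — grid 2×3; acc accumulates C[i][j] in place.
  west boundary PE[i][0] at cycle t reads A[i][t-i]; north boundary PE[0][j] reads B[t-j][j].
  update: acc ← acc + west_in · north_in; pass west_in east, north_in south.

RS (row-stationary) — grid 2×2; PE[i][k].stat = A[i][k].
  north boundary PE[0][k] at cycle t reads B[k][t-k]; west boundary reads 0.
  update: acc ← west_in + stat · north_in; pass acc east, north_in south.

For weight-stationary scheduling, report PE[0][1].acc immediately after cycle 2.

PE[0][1].acc = 6

WS 2×3: PE[0][1] cycle-by-cycle (with neighbour feeds):
  t=0 PE[0][0]: acc=32 h=8 v=32
  t=0 PE[0][1]: acc=0 h=0 v=0
  t=1 PE[0][0]: acc=24 h=6 v=24
  t=1 PE[0][1]: acc=8 h=8 v=8
  t=2 PE[0][0]: acc=0 h=0 v=0
  t=2 PE[0][1]: acc=6 h=6 v=6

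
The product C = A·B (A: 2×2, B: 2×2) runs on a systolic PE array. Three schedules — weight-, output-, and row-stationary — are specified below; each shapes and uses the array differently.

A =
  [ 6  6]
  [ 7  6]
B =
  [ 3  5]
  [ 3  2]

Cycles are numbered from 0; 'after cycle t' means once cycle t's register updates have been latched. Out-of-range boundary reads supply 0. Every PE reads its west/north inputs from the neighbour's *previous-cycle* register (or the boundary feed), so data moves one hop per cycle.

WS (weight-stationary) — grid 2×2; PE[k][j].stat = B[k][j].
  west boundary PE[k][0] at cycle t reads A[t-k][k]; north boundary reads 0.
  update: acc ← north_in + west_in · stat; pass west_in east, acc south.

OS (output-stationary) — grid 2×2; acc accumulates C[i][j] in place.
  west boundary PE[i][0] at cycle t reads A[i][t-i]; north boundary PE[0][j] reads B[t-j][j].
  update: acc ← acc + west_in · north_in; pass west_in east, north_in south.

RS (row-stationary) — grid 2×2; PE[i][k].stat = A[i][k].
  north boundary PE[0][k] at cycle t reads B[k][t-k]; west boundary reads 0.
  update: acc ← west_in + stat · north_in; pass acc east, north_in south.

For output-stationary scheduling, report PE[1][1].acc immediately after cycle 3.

PE[1][1].acc = 47

OS on a 2×2 grid — tracing PE[1][1] and its feeders:
  @0  [0,1]  acc 0  |  →0  ↓0
  @0  [1,0]  acc 0  |  →0  ↓0
  @0  [1,1]  acc 0  |  →0  ↓0
  @1  [0,1]  acc 30  |  →6  ↓5
  @1  [1,0]  acc 21  |  →7  ↓3
  @1  [1,1]  acc 0  |  →0  ↓0
  @2  [0,1]  acc 42  |  →6  ↓2
  @2  [1,0]  acc 39  |  →6  ↓3
  @2  [1,1]  acc 35  |  →7  ↓5
  @3  [0,1]  acc 42  |  →0  ↓0
  @3  [1,0]  acc 39  |  →0  ↓0
  @3  [1,1]  acc 47  |  →6  ↓2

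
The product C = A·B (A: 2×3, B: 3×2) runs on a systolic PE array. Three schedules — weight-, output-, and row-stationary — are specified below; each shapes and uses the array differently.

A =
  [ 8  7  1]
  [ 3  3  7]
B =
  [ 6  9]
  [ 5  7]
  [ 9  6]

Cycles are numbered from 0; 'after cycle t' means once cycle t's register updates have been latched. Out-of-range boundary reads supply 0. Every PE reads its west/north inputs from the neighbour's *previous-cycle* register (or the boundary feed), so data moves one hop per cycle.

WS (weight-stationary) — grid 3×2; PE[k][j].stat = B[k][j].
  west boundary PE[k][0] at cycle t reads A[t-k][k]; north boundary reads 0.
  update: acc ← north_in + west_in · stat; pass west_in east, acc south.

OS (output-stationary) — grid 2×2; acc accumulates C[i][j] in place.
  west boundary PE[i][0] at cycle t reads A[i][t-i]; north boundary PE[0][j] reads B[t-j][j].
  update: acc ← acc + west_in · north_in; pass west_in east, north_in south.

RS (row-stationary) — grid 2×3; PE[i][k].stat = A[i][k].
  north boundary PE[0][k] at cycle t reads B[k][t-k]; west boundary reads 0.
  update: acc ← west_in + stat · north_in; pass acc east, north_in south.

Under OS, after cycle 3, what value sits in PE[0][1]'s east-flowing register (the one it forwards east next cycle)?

register = 1

OS (2×2). Following PE[0][1] plus its west/north inputs:
  @0  [0,0]  acc 48  |  →8  ↓6
  @0  [0,1]  acc 0  |  →0  ↓0
  @1  [0,0]  acc 83  |  →7  ↓5
  @1  [0,1]  acc 72  |  →8  ↓9
  @2  [0,0]  acc 92  |  →1  ↓9
  @2  [0,1]  acc 121  |  →7  ↓7
  @3  [0,0]  acc 92  |  →0  ↓0
  @3  [0,1]  acc 127  |  →1  ↓6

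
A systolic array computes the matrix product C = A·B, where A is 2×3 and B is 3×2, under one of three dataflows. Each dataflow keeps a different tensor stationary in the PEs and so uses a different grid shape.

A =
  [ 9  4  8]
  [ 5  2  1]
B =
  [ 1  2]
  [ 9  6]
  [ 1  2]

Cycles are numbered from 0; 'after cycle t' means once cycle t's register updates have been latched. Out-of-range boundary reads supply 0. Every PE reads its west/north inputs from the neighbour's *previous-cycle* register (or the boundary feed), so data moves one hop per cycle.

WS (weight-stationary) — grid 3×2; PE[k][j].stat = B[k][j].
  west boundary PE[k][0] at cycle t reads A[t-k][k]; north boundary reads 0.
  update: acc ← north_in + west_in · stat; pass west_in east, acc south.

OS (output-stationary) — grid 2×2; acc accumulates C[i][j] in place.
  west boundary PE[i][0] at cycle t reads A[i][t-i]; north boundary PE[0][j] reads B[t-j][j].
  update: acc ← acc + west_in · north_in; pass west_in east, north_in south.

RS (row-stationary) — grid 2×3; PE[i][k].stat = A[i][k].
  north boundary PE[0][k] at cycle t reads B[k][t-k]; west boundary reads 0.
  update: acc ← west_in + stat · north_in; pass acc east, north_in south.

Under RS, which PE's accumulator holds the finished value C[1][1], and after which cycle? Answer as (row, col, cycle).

Under RS, C[1][1] lands at PE[1][2]:
  @0  [1,2]  acc 0  |  →0  ↓0
  @1  [1,2]  acc 0  |  →0  ↓0
  @2  [1,2]  acc 0  |  →0  ↓0
  @3  [1,2]  acc 24  |  →24  ↓1
  @4  [1,2]  acc 24  |  →24  ↓2

(row, col, cycle) = (1, 2, 4)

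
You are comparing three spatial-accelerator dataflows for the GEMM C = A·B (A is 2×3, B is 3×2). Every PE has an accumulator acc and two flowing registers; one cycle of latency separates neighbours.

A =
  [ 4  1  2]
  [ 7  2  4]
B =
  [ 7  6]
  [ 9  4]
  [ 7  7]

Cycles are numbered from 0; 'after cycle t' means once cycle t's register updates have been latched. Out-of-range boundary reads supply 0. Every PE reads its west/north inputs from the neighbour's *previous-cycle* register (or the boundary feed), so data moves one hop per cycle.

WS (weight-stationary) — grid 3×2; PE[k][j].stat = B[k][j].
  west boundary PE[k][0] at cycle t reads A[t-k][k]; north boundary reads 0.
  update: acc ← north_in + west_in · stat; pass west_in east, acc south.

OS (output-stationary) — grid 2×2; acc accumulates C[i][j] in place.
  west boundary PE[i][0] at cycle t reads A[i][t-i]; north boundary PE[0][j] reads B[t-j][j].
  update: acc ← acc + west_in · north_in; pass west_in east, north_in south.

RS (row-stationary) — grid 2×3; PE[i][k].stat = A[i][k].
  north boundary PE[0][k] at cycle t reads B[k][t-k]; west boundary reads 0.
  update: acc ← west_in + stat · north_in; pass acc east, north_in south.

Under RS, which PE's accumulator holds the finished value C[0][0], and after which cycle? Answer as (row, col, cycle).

(row, col, cycle) = (0, 2, 2)

RS — PE[0][2] is where C[0][0] collects:
  cycle 0: PE[0][2] → acc 0, east 0, south 0
  cycle 1: PE[0][2] → acc 0, east 0, south 0
  cycle 2: PE[0][2] → acc 51, east 51, south 7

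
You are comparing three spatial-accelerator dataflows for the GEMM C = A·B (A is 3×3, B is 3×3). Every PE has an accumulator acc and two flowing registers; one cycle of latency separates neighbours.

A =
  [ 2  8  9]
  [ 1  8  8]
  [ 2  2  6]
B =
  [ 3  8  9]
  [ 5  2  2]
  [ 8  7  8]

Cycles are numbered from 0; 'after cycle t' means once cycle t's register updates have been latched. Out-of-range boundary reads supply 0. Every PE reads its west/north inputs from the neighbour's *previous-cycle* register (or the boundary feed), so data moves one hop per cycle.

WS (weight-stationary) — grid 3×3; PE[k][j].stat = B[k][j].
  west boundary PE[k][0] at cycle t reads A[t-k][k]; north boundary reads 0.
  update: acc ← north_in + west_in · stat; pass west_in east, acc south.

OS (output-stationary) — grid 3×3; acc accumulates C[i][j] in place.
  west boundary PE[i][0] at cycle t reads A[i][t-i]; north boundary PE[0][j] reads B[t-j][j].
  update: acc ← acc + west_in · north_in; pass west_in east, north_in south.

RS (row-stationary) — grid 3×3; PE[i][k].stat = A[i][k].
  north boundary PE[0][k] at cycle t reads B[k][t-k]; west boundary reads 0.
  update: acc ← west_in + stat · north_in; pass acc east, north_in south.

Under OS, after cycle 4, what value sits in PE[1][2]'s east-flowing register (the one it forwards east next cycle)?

Tracing OS — 3×3 array, target PE[1][2]:
  t=0 PE[0][2]: acc=0 h=0 v=0
  t=0 PE[1][1]: acc=0 h=0 v=0
  t=0 PE[1][2]: acc=0 h=0 v=0
  t=1 PE[0][2]: acc=0 h=0 v=0
  t=1 PE[1][1]: acc=0 h=0 v=0
  t=1 PE[1][2]: acc=0 h=0 v=0
  t=2 PE[0][2]: acc=18 h=2 v=9
  t=2 PE[1][1]: acc=8 h=1 v=8
  t=2 PE[1][2]: acc=0 h=0 v=0
  t=3 PE[0][2]: acc=34 h=8 v=2
  t=3 PE[1][1]: acc=24 h=8 v=2
  t=3 PE[1][2]: acc=9 h=1 v=9
  t=4 PE[0][2]: acc=106 h=9 v=8
  t=4 PE[1][1]: acc=80 h=8 v=7
  t=4 PE[1][2]: acc=25 h=8 v=2

register = 8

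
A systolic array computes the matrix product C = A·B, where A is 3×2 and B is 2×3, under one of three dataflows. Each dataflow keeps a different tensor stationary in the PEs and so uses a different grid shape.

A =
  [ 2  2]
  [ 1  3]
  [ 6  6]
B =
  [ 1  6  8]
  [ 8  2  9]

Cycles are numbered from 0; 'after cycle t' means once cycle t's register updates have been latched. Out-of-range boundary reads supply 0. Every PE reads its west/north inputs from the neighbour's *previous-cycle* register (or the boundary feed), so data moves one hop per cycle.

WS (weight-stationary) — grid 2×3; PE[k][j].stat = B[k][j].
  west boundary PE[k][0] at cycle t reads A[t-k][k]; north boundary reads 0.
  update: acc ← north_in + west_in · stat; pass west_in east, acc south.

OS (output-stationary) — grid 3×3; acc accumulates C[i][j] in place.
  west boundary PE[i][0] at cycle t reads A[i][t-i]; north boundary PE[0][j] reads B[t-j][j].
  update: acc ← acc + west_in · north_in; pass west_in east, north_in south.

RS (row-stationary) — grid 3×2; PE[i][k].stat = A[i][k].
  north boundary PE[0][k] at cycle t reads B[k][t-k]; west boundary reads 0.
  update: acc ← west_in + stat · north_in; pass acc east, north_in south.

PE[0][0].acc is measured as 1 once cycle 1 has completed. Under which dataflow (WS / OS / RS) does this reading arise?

Under WS (2×3), PE[0][0]:
  t=0 PE[0][0]: acc=2 h=2 v=2
  t=1 PE[0][0]: acc=1 h=1 v=1
Under OS (3×3), PE[0][0]:
  t=0 PE[0][0]: acc=2 h=2 v=1
  t=1 PE[0][0]: acc=18 h=2 v=8
Under RS (3×2), PE[0][0]:
  t=0 PE[0][0]: acc=2 h=2 v=1
  t=1 PE[0][0]: acc=12 h=12 v=6

dataflow = WS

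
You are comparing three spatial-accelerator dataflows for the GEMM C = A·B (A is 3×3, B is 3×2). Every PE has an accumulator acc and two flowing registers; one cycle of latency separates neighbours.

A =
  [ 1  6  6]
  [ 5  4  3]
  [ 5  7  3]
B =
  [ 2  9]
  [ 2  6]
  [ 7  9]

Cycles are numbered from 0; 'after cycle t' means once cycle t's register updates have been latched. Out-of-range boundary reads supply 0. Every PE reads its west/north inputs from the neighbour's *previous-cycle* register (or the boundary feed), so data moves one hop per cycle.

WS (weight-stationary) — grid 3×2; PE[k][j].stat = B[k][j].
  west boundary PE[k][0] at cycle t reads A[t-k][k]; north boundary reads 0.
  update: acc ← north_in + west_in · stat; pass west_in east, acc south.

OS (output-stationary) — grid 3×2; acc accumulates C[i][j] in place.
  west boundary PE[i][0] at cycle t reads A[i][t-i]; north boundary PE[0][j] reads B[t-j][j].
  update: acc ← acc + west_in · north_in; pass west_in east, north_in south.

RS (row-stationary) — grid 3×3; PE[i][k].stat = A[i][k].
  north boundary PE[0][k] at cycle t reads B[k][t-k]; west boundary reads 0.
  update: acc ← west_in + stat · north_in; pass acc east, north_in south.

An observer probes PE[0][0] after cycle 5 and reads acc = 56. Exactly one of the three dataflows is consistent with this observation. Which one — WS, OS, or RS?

dataflow = OS

WS (3×2 grid), PE[0][0]:
  after 0 — PE[0][0] acc=2, pass-E 1, pass-S 2
  after 1 — PE[0][0] acc=10, pass-E 5, pass-S 10
  after 2 — PE[0][0] acc=10, pass-E 5, pass-S 10
  after 3 — PE[0][0] acc=0, pass-E 0, pass-S 0
  after 4 — PE[0][0] acc=0, pass-E 0, pass-S 0
  after 5 — PE[0][0] acc=0, pass-E 0, pass-S 0
OS (3×2 grid), PE[0][0]:
  after 0 — PE[0][0] acc=2, pass-E 1, pass-S 2
  after 1 — PE[0][0] acc=14, pass-E 6, pass-S 2
  after 2 — PE[0][0] acc=56, pass-E 6, pass-S 7
  after 3 — PE[0][0] acc=56, pass-E 0, pass-S 0
  after 4 — PE[0][0] acc=56, pass-E 0, pass-S 0
  after 5 — PE[0][0] acc=56, pass-E 0, pass-S 0
RS (3×3 grid), PE[0][0]:
  after 0 — PE[0][0] acc=2, pass-E 2, pass-S 2
  after 1 — PE[0][0] acc=9, pass-E 9, pass-S 9
  after 2 — PE[0][0] acc=0, pass-E 0, pass-S 0
  after 3 — PE[0][0] acc=0, pass-E 0, pass-S 0
  after 4 — PE[0][0] acc=0, pass-E 0, pass-S 0
  after 5 — PE[0][0] acc=0, pass-E 0, pass-S 0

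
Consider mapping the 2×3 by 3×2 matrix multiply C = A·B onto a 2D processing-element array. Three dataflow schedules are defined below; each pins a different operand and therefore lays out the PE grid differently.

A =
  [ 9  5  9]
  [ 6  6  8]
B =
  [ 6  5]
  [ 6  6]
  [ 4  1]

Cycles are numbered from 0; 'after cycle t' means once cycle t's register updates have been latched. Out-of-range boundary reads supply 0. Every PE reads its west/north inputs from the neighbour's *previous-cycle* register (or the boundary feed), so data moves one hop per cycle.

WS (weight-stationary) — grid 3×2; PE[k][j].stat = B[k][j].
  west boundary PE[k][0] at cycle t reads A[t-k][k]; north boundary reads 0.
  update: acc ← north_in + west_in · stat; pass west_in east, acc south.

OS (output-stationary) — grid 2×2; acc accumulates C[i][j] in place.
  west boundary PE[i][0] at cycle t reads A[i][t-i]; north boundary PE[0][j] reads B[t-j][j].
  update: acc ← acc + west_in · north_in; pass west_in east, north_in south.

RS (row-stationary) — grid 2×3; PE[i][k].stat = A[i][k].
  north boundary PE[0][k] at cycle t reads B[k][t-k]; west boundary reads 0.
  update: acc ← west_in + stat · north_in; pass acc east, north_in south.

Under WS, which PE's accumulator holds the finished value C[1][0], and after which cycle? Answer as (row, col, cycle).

(row, col, cycle) = (2, 0, 3)

WS: C[1][0] accumulates in PE[2][0]:
  [0] (2,0) acc=0 (h:0 v:0)
  [1] (2,0) acc=0 (h:0 v:0)
  [2] (2,0) acc=120 (h:9 v:120)
  [3] (2,0) acc=104 (h:8 v:104)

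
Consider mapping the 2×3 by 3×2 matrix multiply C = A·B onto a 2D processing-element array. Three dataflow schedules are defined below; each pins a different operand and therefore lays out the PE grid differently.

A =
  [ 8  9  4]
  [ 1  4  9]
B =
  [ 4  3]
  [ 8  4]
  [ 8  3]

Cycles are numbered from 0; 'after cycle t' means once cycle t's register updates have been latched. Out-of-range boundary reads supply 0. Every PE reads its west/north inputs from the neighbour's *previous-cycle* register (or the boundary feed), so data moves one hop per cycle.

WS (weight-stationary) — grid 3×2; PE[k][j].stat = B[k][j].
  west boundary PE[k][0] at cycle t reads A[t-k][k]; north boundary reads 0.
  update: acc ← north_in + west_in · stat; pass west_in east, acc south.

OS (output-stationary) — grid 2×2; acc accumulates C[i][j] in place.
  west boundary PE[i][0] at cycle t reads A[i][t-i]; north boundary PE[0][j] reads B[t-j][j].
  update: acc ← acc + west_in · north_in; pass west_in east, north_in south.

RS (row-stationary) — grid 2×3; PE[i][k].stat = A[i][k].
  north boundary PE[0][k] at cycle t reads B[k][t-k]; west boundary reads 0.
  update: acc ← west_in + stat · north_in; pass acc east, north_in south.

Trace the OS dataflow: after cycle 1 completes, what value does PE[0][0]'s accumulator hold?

Tracing OS — 2×2 array, target PE[0][0]:
  0: (0,0).acc=32  regs=<8,4>
  1: (0,0).acc=104  regs=<9,8>

PE[0][0].acc = 104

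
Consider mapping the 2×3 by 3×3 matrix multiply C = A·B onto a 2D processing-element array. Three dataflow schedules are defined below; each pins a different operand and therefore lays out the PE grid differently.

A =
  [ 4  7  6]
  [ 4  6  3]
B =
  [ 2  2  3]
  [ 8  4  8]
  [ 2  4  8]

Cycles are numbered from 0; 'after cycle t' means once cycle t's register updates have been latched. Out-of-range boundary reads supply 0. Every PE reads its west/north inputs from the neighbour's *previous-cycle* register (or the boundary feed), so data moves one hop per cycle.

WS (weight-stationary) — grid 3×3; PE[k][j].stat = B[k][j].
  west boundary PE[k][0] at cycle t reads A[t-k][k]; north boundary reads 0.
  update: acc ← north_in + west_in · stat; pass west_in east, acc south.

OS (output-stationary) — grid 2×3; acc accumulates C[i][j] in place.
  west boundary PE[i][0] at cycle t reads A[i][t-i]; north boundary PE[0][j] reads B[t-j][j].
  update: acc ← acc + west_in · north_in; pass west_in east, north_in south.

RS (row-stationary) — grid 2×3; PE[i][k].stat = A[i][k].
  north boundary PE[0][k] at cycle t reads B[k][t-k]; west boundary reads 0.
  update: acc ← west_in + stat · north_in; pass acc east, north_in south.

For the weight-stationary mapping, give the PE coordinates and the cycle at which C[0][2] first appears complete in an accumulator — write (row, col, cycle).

WS — PE[2][2] is where C[0][2] collects:
  cycle 0: PE[2][2] → acc 0, east 0, south 0
  cycle 1: PE[2][2] → acc 0, east 0, south 0
  cycle 2: PE[2][2] → acc 0, east 0, south 0
  cycle 3: PE[2][2] → acc 0, east 0, south 0
  cycle 4: PE[2][2] → acc 116, east 6, south 116

(row, col, cycle) = (2, 2, 4)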